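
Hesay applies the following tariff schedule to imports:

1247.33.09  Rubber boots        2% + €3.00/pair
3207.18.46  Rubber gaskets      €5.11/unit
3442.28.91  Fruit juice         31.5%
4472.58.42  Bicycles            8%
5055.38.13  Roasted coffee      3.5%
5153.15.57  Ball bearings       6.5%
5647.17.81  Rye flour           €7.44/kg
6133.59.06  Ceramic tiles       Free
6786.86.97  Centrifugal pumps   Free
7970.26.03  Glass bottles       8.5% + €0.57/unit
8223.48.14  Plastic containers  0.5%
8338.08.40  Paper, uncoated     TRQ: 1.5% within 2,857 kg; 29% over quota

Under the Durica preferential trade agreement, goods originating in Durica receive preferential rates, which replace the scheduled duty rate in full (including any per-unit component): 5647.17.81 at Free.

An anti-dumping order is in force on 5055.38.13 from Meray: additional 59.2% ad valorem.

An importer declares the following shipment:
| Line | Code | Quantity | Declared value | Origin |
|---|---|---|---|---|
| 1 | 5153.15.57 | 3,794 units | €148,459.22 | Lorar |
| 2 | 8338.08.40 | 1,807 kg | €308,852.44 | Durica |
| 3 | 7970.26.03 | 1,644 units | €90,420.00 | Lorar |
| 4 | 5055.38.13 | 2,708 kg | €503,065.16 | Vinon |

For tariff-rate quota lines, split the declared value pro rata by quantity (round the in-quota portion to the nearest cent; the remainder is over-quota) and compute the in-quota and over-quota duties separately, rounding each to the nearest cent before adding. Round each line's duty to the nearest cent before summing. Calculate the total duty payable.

€40,512.70

Line 1 (5153.15.57, Lorar, 3,794 units, €148,459.22):
Base rate for 5153.15.57 is 6.5%.
Duty = €148,459.22 × 6.5% = €9,649.85.
Line 2 (8338.08.40, Durica, 1,807 kg, €308,852.44):
Code 8338.08.40 is under a tariff-rate quota (threshold 2,857 kg). Quantity 1,807 kg is within the quota, so the in-quota rate 1.5% applies to the full value.
Duty = €308,852.44 × 1.5% = €4,632.79.
Line 3 (7970.26.03, Lorar, 1,644 units, €90,420.00):
Base rate for 7970.26.03 is 8.5% + €0.57/unit.
Duty = €90,420.00 × 8.5% + 1,644 × €0.57 = €8,622.78.
Line 4 (5055.38.13, Vinon, 2,708 kg, €503,065.16):
Base rate for 5055.38.13 is 3.5%.
The additional-duty order on 5055.38.13 targets Meray, not Vinon; it does not apply.
Duty = €503,065.16 × 3.5% = €17,607.28.
Total = €9,649.85 + €4,632.79 + €8,622.78 + €17,607.28 = €40,512.70.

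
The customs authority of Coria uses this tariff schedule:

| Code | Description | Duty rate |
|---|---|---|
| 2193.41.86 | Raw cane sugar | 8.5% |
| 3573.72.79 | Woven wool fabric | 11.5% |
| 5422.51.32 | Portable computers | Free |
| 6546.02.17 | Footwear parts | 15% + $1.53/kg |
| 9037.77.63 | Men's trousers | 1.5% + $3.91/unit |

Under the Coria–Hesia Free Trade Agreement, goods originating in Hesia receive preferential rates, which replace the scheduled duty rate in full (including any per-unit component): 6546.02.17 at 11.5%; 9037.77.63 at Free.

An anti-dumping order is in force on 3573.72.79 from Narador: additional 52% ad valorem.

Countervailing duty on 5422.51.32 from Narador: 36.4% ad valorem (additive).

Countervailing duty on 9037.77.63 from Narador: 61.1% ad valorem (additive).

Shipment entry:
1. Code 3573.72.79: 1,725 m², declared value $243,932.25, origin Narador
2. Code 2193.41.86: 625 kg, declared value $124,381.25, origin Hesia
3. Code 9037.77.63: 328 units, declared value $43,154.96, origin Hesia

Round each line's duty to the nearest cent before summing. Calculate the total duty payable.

Line 1 (3573.72.79, Narador, 1,725 m², $243,932.25):
Base rate for 3573.72.79 is 11.5%.
Additional duty on 3573.72.79 from Narador: +52%. Applied ad valorem rate: 11.5% + 52% = 63.5%.
Duty = $243,932.25 × 63.5% = $154,896.98.
Line 2 (2193.41.86, Hesia, 625 kg, $124,381.25):
Base rate for 2193.41.86 is 8.5%.
Origin Hesia is the FTA partner but 2193.41.86 is not on the preference list; base rate stands.
Duty = $124,381.25 × 8.5% = $10,572.41.
Line 3 (9037.77.63, Hesia, 328 units, $43,154.96):
Base rate for 9037.77.63 is 1.5% + $3.91/unit.
Origin Hesia qualifies under the Coria–Hesia agreement and 9037.77.63 is covered: preferential rate Free applies instead.
The additional-duty order on 9037.77.63 targets Narador, not Hesia; it does not apply.
Duty = $43,154.96 × 0% = $0.00.
Total = $154,896.98 + $10,572.41 + $0.00 = $165,469.39.

$165,469.39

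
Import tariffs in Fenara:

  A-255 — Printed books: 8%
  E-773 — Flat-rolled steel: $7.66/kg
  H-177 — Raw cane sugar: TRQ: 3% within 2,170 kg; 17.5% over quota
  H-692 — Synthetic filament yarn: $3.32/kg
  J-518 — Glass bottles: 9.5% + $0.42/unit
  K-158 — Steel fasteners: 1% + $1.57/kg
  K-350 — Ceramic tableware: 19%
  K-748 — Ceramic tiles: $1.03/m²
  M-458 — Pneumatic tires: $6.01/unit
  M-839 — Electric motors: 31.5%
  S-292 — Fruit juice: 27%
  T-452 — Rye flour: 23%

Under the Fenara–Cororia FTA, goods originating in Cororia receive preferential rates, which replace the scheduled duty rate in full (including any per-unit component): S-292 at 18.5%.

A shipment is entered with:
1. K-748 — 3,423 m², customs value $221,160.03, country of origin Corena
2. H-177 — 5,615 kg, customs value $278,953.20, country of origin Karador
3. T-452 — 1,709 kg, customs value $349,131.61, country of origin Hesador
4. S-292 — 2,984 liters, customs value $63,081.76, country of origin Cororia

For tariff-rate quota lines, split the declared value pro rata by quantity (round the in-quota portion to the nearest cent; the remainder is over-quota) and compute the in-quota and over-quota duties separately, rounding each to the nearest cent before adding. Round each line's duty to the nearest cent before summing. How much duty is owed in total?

Line 1 (K-748, Corena, 3,423 m², $221,160.03):
Base rate for K-748 is $1.03/m².
Duty = 3,423 × $1.03 = $3,525.69.
Line 2 (H-177, Karador, 5,615 kg, $278,953.20):
Code H-177 is under a tariff-rate quota (threshold 2,170 kg). In-quota: 2,170 kg at 3%; over-quota: 3,445 kg at 17.5%.
Pro-rata value split: in-quota = $278,953.20 × 2,170/5,615 = $107,805.60; over-quota = $278,953.20 − $107,805.60 = $171,147.60.
In-quota duty = $107,805.60 × 3% = $3,234.17. Over-quota duty = $171,147.60 × 17.5% = $29,950.83.
Line duty = $3,234.17 + $29,950.83 = $33,185.00.
Line 3 (T-452, Hesador, 1,709 kg, $349,131.61):
Base rate for T-452 is 23%.
Duty = $349,131.61 × 23% = $80,300.27.
Line 4 (S-292, Cororia, 2,984 liters, $63,081.76):
Base rate for S-292 is 27%.
Origin Cororia qualifies under the Fenara–Cororia agreement and S-292 is covered: preferential rate 18.5% applies instead.
Duty = $63,081.76 × 18.5% = $11,670.13.
Total = $3,525.69 + $33,185.00 + $80,300.27 + $11,670.13 = $128,681.09.

$128,681.09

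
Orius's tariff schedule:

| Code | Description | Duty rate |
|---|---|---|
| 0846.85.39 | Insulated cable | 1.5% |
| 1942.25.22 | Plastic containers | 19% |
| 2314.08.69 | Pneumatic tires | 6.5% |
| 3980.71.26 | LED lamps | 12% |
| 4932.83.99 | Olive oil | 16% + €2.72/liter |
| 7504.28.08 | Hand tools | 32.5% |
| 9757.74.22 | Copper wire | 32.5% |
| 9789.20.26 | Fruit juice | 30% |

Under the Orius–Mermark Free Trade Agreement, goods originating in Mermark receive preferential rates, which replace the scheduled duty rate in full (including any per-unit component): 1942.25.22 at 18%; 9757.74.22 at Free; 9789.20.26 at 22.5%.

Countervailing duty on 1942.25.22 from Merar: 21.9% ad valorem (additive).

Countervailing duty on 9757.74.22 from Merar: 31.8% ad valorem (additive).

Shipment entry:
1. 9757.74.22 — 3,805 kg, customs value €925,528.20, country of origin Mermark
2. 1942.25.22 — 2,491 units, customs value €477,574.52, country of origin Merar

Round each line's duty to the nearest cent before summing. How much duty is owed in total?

€195,327.98

Line 1 (9757.74.22, Mermark, 3,805 kg, €925,528.20):
Base rate for 9757.74.22 is 32.5%.
Origin Mermark qualifies under the Orius–Mermark agreement and 9757.74.22 is covered: preferential rate Free applies instead.
The additional-duty order on 9757.74.22 targets Merar, not Mermark; it does not apply.
Duty = €925,528.20 × 0% = €0.00.
Line 2 (1942.25.22, Merar, 2,491 units, €477,574.52):
Base rate for 1942.25.22 is 19%.
1942.25.22 has an FTA preferential rate, but origin Merar is not Mermark; base rate stands.
Additional duty on 1942.25.22 from Merar: +21.9%. Applied ad valorem rate: 19% + 21.9% = 40.9%.
Duty = €477,574.52 × 40.9% = €195,327.98.
Total = €0.00 + €195,327.98 = €195,327.98.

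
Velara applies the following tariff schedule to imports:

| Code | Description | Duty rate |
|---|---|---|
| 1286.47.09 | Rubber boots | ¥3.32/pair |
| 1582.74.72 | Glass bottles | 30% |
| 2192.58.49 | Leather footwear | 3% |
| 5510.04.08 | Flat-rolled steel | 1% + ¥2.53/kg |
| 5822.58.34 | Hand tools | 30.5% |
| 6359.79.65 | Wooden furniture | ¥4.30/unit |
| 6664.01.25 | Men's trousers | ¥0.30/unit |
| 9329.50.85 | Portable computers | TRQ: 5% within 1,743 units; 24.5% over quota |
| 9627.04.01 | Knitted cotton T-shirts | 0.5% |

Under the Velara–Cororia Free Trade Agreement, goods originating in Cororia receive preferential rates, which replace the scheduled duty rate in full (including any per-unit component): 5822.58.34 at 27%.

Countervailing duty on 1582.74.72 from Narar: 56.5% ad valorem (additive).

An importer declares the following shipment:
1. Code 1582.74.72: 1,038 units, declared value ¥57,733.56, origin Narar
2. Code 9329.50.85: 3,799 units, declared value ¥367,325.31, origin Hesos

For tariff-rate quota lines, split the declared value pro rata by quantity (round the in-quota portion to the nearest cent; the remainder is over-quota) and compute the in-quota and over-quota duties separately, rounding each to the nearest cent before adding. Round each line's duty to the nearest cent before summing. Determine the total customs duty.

Line 1 (1582.74.72, Narar, 1,038 units, ¥57,733.56):
Base rate for 1582.74.72 is 30%.
Additional duty on 1582.74.72 from Narar: +56.5%. Applied ad valorem rate: 30% + 56.5% = 86.5%.
Duty = ¥57,733.56 × 86.5% = ¥49,939.53.
Line 2 (9329.50.85, Hesos, 3,799 units, ¥367,325.31):
Code 9329.50.85 is under a tariff-rate quota (threshold 1,743 units). In-quota: 1,743 units at 5%; over-quota: 2,056 units at 24.5%.
Pro-rata value split: in-quota = ¥367,325.31 × 1,743/3,799 = ¥168,530.67; over-quota = ¥367,325.31 − ¥168,530.67 = ¥198,794.64.
In-quota duty = ¥168,530.67 × 5% = ¥8,426.53. Over-quota duty = ¥198,794.64 × 24.5% = ¥48,704.69.
Line duty = ¥8,426.53 + ¥48,704.69 = ¥57,131.22.
Total = ¥49,939.53 + ¥57,131.22 = ¥107,070.75.

¥107,070.75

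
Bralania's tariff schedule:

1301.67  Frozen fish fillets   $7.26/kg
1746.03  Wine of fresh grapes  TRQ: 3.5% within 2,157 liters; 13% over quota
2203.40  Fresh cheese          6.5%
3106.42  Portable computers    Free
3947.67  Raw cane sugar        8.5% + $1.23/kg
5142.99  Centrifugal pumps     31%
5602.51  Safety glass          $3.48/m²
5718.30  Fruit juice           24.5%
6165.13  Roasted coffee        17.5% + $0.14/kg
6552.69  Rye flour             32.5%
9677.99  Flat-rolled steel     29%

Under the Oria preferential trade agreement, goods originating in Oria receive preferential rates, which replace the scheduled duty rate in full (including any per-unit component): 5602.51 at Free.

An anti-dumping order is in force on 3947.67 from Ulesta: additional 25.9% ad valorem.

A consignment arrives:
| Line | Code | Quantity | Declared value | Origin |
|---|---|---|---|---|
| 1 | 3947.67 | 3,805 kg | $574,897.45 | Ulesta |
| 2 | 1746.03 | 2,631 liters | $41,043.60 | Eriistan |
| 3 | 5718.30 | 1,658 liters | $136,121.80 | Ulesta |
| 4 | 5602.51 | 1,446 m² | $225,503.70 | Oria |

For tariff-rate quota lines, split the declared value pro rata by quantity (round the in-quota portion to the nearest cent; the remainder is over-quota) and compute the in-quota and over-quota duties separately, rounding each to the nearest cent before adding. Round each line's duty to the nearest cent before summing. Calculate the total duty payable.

$237,933.70

Line 1 (3947.67, Ulesta, 3,805 kg, $574,897.45):
Base rate for 3947.67 is 8.5% + $1.23/kg.
Additional duty on 3947.67 from Ulesta: +25.9%. Applied ad valorem rate: 8.5% + 25.9% = 34.4%.
Duty = $574,897.45 × 34.4% + 3,805 × $1.23 = $202,444.87.
Line 2 (1746.03, Eriistan, 2,631 liters, $41,043.60):
Code 1746.03 is under a tariff-rate quota (threshold 2,157 liters). In-quota: 2,157 liters at 3.5%; over-quota: 474 liters at 13%.
Pro-rata value split: in-quota = $41,043.60 × 2,157/2,631 = $33,649.20; over-quota = $41,043.60 − $33,649.20 = $7,394.40.
In-quota duty = $33,649.20 × 3.5% = $1,177.72. Over-quota duty = $7,394.40 × 13% = $961.27.
Line duty = $1,177.72 + $961.27 = $2,138.99.
Line 3 (5718.30, Ulesta, 1,658 liters, $136,121.80):
Base rate for 5718.30 is 24.5%.
Duty = $136,121.80 × 24.5% = $33,349.84.
Line 4 (5602.51, Oria, 1,446 m², $225,503.70):
Base rate for 5602.51 is $3.48/m².
Origin Oria qualifies under the Bralania–Oria agreement and 5602.51 is covered: preferential rate Free applies instead.
Duty = $225,503.70 × 0% = $0.00.
Total = $202,444.87 + $2,138.99 + $33,349.84 + $0.00 = $237,933.70.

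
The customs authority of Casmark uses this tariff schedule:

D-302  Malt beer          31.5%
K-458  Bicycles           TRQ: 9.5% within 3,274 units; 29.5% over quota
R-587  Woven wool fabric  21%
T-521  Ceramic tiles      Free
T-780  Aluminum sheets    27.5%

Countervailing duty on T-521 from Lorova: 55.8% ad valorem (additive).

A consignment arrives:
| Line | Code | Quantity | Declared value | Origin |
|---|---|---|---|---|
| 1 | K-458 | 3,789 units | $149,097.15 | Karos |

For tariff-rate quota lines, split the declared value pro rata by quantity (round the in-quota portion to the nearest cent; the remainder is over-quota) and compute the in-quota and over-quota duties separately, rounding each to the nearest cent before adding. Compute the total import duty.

Line 1 (K-458, Karos, 3,789 units, $149,097.15):
Code K-458 is under a tariff-rate quota (threshold 3,274 units). In-quota: 3,274 units at 9.5%; over-quota: 515 units at 29.5%.
Pro-rata value split: in-quota = $149,097.15 × 3,274/3,789 = $128,831.90; over-quota = $149,097.15 − $128,831.90 = $20,265.25.
In-quota duty = $128,831.90 × 9.5% = $12,239.03. Over-quota duty = $20,265.25 × 29.5% = $5,978.25.
Line duty = $12,239.03 + $5,978.25 = $18,217.28.

$18,217.28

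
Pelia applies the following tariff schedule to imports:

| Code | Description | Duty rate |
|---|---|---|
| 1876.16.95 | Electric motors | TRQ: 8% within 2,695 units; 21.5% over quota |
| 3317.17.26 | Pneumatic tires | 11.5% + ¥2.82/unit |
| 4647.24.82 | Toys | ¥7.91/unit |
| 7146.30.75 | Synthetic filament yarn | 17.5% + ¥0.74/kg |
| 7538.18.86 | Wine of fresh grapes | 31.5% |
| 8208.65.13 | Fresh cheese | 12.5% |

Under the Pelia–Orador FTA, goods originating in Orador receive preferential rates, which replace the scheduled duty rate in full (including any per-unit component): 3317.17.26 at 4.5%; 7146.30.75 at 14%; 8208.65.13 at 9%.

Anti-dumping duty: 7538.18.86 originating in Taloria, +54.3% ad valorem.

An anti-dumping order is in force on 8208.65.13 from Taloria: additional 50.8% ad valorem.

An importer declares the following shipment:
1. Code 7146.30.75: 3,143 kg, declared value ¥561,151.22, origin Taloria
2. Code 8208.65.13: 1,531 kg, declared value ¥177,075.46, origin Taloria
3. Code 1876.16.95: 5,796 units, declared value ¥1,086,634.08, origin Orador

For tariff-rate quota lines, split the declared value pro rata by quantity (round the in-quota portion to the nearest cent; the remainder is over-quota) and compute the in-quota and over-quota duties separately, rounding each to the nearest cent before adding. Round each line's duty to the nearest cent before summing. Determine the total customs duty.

¥378,032.47

Line 1 (7146.30.75, Taloria, 3,143 kg, ¥561,151.22):
Base rate for 7146.30.75 is 17.5% + ¥0.74/kg.
7146.30.75 has an FTA preferential rate, but origin Taloria is not Orador; base rate stands.
Duty = ¥561,151.22 × 17.5% + 3,143 × ¥0.74 = ¥100,527.28.
Line 2 (8208.65.13, Taloria, 1,531 kg, ¥177,075.46):
Base rate for 8208.65.13 is 12.5%.
8208.65.13 has an FTA preferential rate, but origin Taloria is not Orador; base rate stands.
Additional duty on 8208.65.13 from Taloria: +50.8%. Applied ad valorem rate: 12.5% + 50.8% = 63.3%.
Duty = ¥177,075.46 × 63.3% = ¥112,088.77.
Line 3 (1876.16.95, Orador, 5,796 units, ¥1,086,634.08):
Code 1876.16.95 is under a tariff-rate quota (threshold 2,695 units). In-quota: 2,695 units at 8%; over-quota: 3,101 units at 21.5%.
Pro-rata value split: in-quota = ¥1,086,634.08 × 2,695/5,796 = ¥505,258.60; over-quota = ¥1,086,634.08 − ¥505,258.60 = ¥581,375.48.
In-quota duty = ¥505,258.60 × 8% = ¥40,420.69. Over-quota duty = ¥581,375.48 × 21.5% = ¥124,995.73.
Line duty = ¥40,420.69 + ¥124,995.73 = ¥165,416.42.
Total = ¥100,527.28 + ¥112,088.77 + ¥165,416.42 = ¥378,032.47.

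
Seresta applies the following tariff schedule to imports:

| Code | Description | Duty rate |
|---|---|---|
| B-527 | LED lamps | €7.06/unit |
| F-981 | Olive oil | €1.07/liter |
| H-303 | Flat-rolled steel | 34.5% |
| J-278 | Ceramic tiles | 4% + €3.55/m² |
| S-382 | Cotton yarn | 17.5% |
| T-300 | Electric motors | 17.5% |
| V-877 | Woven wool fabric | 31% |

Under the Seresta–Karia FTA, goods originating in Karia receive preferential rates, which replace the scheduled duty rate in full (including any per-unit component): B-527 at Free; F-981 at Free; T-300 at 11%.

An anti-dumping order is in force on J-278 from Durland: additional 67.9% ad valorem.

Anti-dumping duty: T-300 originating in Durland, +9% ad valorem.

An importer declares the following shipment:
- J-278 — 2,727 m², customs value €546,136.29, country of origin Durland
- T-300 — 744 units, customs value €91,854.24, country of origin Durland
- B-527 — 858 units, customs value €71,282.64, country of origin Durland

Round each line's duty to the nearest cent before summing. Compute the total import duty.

Line 1 (J-278, Durland, 2,727 m², €546,136.29):
Base rate for J-278 is 4% + €3.55/m².
Additional duty on J-278 from Durland: +67.9%. Applied ad valorem rate: 4% + 67.9% = 71.9%.
Duty = €546,136.29 × 71.9% + 2,727 × €3.55 = €402,352.84.
Line 2 (T-300, Durland, 744 units, €91,854.24):
Base rate for T-300 is 17.5%.
T-300 has an FTA preferential rate, but origin Durland is not Karia; base rate stands.
Additional duty on T-300 from Durland: +9%. Applied ad valorem rate: 17.5% + 9% = 26.5%.
Duty = €91,854.24 × 26.5% = €24,341.37.
Line 3 (B-527, Durland, 858 units, €71,282.64):
Base rate for B-527 is €7.06/unit.
B-527 has an FTA preferential rate, but origin Durland is not Karia; base rate stands.
Duty = 858 × €7.06 = €6,057.48.
Total = €402,352.84 + €24,341.37 + €6,057.48 = €432,751.69.

€432,751.69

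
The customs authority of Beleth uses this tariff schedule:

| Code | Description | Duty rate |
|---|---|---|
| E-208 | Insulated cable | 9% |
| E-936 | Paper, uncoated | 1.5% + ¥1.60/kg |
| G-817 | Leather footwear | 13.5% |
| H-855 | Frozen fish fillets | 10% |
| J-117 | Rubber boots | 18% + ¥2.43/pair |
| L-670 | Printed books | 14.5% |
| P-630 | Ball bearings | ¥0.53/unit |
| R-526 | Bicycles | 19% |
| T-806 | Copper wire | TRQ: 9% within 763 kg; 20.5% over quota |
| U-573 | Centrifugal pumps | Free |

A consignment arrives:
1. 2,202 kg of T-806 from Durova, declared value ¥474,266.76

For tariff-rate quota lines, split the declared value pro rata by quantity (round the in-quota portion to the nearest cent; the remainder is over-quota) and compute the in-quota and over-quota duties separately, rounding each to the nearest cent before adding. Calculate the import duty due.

¥78,326.16

Line 1 (T-806, Durova, 2,202 kg, ¥474,266.76):
Code T-806 is under a tariff-rate quota (threshold 763 kg). In-quota: 763 kg at 9%; over-quota: 1,439 kg at 20.5%.
Pro-rata value split: in-quota = ¥474,266.76 × 763/2,202 = ¥164,334.94; over-quota = ¥474,266.76 − ¥164,334.94 = ¥309,931.82.
In-quota duty = ¥164,334.94 × 9% = ¥14,790.14. Over-quota duty = ¥309,931.82 × 20.5% = ¥63,536.02.
Line duty = ¥14,790.14 + ¥63,536.02 = ¥78,326.16.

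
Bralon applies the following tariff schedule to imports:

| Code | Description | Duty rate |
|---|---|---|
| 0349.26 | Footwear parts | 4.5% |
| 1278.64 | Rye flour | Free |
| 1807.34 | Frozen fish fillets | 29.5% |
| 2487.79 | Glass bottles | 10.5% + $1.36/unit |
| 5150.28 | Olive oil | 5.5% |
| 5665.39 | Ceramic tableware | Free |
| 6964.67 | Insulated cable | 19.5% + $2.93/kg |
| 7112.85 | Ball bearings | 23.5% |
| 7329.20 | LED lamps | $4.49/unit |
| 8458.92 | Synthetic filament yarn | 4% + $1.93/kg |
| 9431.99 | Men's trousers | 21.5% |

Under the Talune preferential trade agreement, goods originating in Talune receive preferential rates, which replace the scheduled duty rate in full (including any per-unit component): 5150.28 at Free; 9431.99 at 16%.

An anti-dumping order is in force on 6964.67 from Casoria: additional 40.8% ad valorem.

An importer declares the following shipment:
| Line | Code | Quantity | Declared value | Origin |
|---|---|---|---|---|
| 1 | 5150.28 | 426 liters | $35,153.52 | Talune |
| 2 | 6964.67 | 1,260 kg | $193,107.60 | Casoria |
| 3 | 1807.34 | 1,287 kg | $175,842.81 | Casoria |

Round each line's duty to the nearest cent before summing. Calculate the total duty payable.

Line 1 (5150.28, Talune, 426 liters, $35,153.52):
Base rate for 5150.28 is 5.5%.
Origin Talune qualifies under the Bralon–Talune agreement and 5150.28 is covered: preferential rate Free applies instead.
Duty = $35,153.52 × 0% = $0.00.
Line 2 (6964.67, Casoria, 1,260 kg, $193,107.60):
Base rate for 6964.67 is 19.5% + $2.93/kg.
Additional duty on 6964.67 from Casoria: +40.8%. Applied ad valorem rate: 19.5% + 40.8% = 60.3%.
Duty = $193,107.60 × 60.3% + 1,260 × $2.93 = $120,135.68.
Line 3 (1807.34, Casoria, 1,287 kg, $175,842.81):
Base rate for 1807.34 is 29.5%.
Duty = $175,842.81 × 29.5% = $51,873.63.
Total = $0.00 + $120,135.68 + $51,873.63 = $172,009.31.

$172,009.31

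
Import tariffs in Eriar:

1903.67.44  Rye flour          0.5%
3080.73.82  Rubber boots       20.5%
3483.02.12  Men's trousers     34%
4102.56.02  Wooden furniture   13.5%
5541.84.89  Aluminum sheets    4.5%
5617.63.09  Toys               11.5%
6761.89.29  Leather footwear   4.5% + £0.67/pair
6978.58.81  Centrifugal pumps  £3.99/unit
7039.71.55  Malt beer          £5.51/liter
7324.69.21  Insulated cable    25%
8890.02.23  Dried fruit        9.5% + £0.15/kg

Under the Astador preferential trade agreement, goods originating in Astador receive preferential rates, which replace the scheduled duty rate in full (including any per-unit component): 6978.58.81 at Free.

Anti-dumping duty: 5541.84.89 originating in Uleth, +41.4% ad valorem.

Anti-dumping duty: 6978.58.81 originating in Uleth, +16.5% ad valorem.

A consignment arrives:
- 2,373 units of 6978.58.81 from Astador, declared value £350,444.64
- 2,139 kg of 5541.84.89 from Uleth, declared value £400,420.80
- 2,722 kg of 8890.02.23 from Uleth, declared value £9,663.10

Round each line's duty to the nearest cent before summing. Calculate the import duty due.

Line 1 (6978.58.81, Astador, 2,373 units, £350,444.64):
Base rate for 6978.58.81 is £3.99/unit.
Origin Astador qualifies under the Eriar–Astador agreement and 6978.58.81 is covered: preferential rate Free applies instead.
The additional-duty order on 6978.58.81 targets Uleth, not Astador; it does not apply.
Duty = £350,444.64 × 0% = £0.00.
Line 2 (5541.84.89, Uleth, 2,139 kg, £400,420.80):
Base rate for 5541.84.89 is 4.5%.
Additional duty on 5541.84.89 from Uleth: +41.4%. Applied ad valorem rate: 4.5% + 41.4% = 45.9%.
Duty = £400,420.80 × 45.9% = £183,793.15.
Line 3 (8890.02.23, Uleth, 2,722 kg, £9,663.10):
Base rate for 8890.02.23 is 9.5% + £0.15/kg.
Duty = £9,663.10 × 9.5% + 2,722 × £0.15 = £1,326.29.
Total = £0.00 + £183,793.15 + £1,326.29 = £185,119.44.

£185,119.44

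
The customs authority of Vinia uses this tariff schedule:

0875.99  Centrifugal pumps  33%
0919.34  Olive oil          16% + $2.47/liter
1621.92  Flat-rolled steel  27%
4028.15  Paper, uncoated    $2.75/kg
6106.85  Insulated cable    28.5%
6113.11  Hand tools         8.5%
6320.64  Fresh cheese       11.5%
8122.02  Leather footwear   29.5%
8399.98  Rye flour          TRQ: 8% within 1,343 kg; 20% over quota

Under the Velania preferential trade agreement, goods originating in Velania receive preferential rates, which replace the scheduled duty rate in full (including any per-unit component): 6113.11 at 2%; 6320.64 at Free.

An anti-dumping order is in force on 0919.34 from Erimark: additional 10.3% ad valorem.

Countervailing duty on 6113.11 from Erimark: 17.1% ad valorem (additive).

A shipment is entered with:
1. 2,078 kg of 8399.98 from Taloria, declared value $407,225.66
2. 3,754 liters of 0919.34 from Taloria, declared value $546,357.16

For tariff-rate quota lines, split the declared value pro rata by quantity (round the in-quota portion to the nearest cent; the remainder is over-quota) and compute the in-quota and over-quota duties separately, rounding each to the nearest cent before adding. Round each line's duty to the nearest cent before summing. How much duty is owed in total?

$146,552.14

Line 1 (8399.98, Taloria, 2,078 kg, $407,225.66):
Code 8399.98 is under a tariff-rate quota (threshold 1,343 kg). In-quota: 1,343 kg at 8%; over-quota: 735 kg at 20%.
Pro-rata value split: in-quota = $407,225.66 × 1,343/2,078 = $263,187.71; over-quota = $407,225.66 − $263,187.71 = $144,037.95.
In-quota duty = $263,187.71 × 8% = $21,055.02. Over-quota duty = $144,037.95 × 20% = $28,807.59.
Line duty = $21,055.02 + $28,807.59 = $49,862.61.
Line 2 (0919.34, Taloria, 3,754 liters, $546,357.16):
Base rate for 0919.34 is 16% + $2.47/liter.
The additional-duty order on 0919.34 targets Erimark, not Taloria; it does not apply.
Duty = $546,357.16 × 16% + 3,754 × $2.47 = $96,689.53.
Total = $49,862.61 + $96,689.53 = $146,552.14.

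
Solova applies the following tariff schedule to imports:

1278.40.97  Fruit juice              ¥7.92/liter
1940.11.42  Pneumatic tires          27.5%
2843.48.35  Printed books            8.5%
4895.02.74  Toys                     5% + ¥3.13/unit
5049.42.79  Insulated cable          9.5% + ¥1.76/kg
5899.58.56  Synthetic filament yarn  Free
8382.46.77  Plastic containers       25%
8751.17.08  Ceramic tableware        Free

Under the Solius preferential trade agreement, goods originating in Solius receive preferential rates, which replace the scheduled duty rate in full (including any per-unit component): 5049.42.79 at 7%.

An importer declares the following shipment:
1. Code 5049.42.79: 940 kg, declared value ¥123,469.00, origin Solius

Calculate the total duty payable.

Line 1 (5049.42.79, Solius, 940 kg, ¥123,469.00):
Base rate for 5049.42.79 is 9.5% + ¥1.76/kg.
Origin Solius qualifies under the Solova–Solius agreement and 5049.42.79 is covered: preferential rate 7% applies instead.
Duty = ¥123,469.00 × 7% = ¥8,642.83.

¥8,642.83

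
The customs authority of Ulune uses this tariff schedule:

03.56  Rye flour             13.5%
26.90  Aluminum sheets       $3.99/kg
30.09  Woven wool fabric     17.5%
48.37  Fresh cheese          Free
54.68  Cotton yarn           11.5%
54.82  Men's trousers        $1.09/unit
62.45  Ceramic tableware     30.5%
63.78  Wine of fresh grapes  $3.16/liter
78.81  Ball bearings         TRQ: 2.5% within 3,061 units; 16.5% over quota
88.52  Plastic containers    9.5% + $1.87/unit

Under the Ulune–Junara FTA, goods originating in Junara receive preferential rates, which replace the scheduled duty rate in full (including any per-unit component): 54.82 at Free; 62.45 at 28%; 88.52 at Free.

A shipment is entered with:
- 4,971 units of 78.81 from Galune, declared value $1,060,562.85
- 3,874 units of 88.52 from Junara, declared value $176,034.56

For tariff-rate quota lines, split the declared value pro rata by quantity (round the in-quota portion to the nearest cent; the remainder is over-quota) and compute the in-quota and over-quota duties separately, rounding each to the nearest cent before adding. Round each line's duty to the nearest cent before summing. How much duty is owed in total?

$83,563.86

Line 1 (78.81, Galune, 4,971 units, $1,060,562.85):
Code 78.81 is under a tariff-rate quota (threshold 3,061 units). In-quota: 3,061 units at 2.5%; over-quota: 1,910 units at 16.5%.
Pro-rata value split: in-quota = $1,060,562.85 × 3,061/4,971 = $653,064.35; over-quota = $1,060,562.85 − $653,064.35 = $407,498.50.
In-quota duty = $653,064.35 × 2.5% = $16,326.61. Over-quota duty = $407,498.50 × 16.5% = $67,237.25.
Line duty = $16,326.61 + $67,237.25 = $83,563.86.
Line 2 (88.52, Junara, 3,874 units, $176,034.56):
Base rate for 88.52 is 9.5% + $1.87/unit.
Origin Junara qualifies under the Ulune–Junara agreement and 88.52 is covered: preferential rate Free applies instead.
Duty = $176,034.56 × 0% = $0.00.
Total = $83,563.86 + $0.00 = $83,563.86.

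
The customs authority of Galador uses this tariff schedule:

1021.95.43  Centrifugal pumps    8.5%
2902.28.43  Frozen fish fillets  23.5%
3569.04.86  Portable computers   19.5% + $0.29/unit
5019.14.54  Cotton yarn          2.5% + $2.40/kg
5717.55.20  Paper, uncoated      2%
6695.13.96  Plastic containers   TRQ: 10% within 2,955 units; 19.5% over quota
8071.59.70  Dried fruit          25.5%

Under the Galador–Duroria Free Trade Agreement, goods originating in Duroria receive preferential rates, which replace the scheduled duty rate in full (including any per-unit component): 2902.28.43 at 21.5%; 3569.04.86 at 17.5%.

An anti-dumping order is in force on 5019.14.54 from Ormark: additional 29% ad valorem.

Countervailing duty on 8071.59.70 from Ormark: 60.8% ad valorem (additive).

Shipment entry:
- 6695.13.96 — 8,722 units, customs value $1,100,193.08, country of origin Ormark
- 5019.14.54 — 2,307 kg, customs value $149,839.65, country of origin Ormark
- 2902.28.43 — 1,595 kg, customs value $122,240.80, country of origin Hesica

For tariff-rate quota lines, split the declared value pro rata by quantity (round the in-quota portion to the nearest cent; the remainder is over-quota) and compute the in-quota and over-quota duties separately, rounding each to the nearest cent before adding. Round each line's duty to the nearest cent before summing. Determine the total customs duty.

Line 1 (6695.13.96, Ormark, 8,722 units, $1,100,193.08):
Code 6695.13.96 is under a tariff-rate quota (threshold 2,955 units). In-quota: 2,955 units at 10%; over-quota: 5,767 units at 19.5%.
Pro-rata value split: in-quota = $1,100,193.08 × 2,955/8,722 = $372,743.70; over-quota = $1,100,193.08 − $372,743.70 = $727,449.38.
In-quota duty = $372,743.70 × 10% = $37,274.37. Over-quota duty = $727,449.38 × 19.5% = $141,852.63.
Line duty = $37,274.37 + $141,852.63 = $179,127.00.
Line 2 (5019.14.54, Ormark, 2,307 kg, $149,839.65):
Base rate for 5019.14.54 is 2.5% + $2.40/kg.
Additional duty on 5019.14.54 from Ormark: +29%. Applied ad valorem rate: 2.5% + 29% = 31.5%.
Duty = $149,839.65 × 31.5% + 2,307 × $2.40 = $52,736.29.
Line 3 (2902.28.43, Hesica, 1,595 kg, $122,240.80):
Base rate for 2902.28.43 is 23.5%.
2902.28.43 has an FTA preferential rate, but origin Hesica is not Duroria; base rate stands.
Duty = $122,240.80 × 23.5% = $28,726.59.
Total = $179,127.00 + $52,736.29 + $28,726.59 = $260,589.88.

$260,589.88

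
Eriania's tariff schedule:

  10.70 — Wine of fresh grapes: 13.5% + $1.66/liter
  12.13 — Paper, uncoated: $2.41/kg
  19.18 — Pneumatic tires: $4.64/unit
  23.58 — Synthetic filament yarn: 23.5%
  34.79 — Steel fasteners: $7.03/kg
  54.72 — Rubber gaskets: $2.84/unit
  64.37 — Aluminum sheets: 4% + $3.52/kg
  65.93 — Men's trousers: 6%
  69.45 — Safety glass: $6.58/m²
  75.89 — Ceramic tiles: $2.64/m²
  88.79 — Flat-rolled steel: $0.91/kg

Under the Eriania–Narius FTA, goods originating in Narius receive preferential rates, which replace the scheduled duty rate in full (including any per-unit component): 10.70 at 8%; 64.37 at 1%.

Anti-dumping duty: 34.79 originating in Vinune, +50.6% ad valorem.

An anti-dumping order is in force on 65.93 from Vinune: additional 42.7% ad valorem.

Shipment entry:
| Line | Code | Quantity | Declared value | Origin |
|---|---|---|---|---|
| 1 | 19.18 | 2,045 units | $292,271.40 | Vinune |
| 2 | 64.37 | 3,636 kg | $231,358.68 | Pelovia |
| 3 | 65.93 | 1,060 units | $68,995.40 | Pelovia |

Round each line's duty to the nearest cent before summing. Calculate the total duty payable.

$35,681.59

Line 1 (19.18, Vinune, 2,045 units, $292,271.40):
Base rate for 19.18 is $4.64/unit.
Duty = 2,045 × $4.64 = $9,488.80.
Line 2 (64.37, Pelovia, 3,636 kg, $231,358.68):
Base rate for 64.37 is 4% + $3.52/kg.
64.37 has an FTA preferential rate, but origin Pelovia is not Narius; base rate stands.
Duty = $231,358.68 × 4% + 3,636 × $3.52 = $22,053.07.
Line 3 (65.93, Pelovia, 1,060 units, $68,995.40):
Base rate for 65.93 is 6%.
The additional-duty order on 65.93 targets Vinune, not Pelovia; it does not apply.
Duty = $68,995.40 × 6% = $4,139.72.
Total = $9,488.80 + $22,053.07 + $4,139.72 = $35,681.59.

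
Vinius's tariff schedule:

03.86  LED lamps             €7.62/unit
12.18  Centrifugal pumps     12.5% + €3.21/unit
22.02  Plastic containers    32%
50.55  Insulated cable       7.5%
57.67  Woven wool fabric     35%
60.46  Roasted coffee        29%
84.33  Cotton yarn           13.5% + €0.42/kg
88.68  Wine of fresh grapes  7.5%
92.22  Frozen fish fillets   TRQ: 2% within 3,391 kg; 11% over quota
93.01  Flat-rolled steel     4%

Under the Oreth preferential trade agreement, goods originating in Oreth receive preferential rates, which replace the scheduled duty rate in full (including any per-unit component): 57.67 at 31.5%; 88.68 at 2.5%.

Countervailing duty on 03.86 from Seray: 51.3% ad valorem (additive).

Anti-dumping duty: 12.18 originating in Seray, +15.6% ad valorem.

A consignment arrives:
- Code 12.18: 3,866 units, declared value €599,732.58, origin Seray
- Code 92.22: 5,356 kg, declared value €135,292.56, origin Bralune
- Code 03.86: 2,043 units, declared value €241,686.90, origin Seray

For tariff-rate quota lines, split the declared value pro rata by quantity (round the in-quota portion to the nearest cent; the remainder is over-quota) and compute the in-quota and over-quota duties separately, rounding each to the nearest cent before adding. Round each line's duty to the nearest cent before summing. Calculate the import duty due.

Line 1 (12.18, Seray, 3,866 units, €599,732.58):
Base rate for 12.18 is 12.5% + €3.21/unit.
Additional duty on 12.18 from Seray: +15.6%. Applied ad valorem rate: 12.5% + 15.6% = 28.1%.
Duty = €599,732.58 × 28.1% + 3,866 × €3.21 = €180,934.71.
Line 2 (92.22, Bralune, 5,356 kg, €135,292.56):
Code 92.22 is under a tariff-rate quota (threshold 3,391 kg). In-quota: 3,391 kg at 2%; over-quota: 1,965 kg at 11%.
Pro-rata value split: in-quota = €135,292.56 × 3,391/5,356 = €85,656.66; over-quota = €135,292.56 − €85,656.66 = €49,635.90.
In-quota duty = €85,656.66 × 2% = €1,713.13. Over-quota duty = €49,635.90 × 11% = €5,459.95.
Line duty = €1,713.13 + €5,459.95 = €7,173.08.
Line 3 (03.86, Seray, 2,043 units, €241,686.90):
Base rate for 03.86 is €7.62/unit.
Additional duty on 03.86 from Seray: +51.3% ad valorem. Applied ad valorem rate = 51.3%.
Duty = €241,686.90 × 51.3% + 2,043 × €7.62 = €139,553.04.
Total = €180,934.71 + €7,173.08 + €139,553.04 = €327,660.83.

€327,660.83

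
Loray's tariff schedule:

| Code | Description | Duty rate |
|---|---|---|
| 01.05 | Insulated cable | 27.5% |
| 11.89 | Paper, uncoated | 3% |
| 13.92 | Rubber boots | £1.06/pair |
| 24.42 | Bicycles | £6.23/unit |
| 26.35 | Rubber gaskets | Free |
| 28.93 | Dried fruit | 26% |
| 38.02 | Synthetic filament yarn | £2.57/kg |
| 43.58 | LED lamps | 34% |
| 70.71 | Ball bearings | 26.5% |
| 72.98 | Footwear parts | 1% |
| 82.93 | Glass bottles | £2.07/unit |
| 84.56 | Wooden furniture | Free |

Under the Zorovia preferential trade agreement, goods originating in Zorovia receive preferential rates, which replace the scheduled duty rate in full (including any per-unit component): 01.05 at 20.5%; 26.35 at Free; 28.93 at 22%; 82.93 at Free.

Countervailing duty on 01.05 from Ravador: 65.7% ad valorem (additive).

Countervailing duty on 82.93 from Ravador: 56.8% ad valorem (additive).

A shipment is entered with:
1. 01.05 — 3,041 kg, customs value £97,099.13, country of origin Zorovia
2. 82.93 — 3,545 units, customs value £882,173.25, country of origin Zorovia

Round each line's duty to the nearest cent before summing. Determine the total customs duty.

Line 1 (01.05, Zorovia, 3,041 kg, £97,099.13):
Base rate for 01.05 is 27.5%.
Origin Zorovia qualifies under the Loray–Zorovia agreement and 01.05 is covered: preferential rate 20.5% applies instead.
The additional-duty order on 01.05 targets Ravador, not Zorovia; it does not apply.
Duty = £97,099.13 × 20.5% = £19,905.32.
Line 2 (82.93, Zorovia, 3,545 units, £882,173.25):
Base rate for 82.93 is £2.07/unit.
Origin Zorovia qualifies under the Loray–Zorovia agreement and 82.93 is covered: preferential rate Free applies instead.
The additional-duty order on 82.93 targets Ravador, not Zorovia; it does not apply.
Duty = £882,173.25 × 0% = £0.00.
Total = £19,905.32 + £0.00 = £19,905.32.

£19,905.32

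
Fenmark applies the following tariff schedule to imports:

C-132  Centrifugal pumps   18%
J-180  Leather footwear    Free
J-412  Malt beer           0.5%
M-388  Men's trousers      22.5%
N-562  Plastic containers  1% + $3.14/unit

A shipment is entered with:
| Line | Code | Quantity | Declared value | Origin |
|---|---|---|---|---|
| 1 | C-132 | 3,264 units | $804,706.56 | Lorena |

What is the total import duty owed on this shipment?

$144,847.18

Line 1 (C-132, Lorena, 3,264 units, $804,706.56):
Base rate for C-132 is 18%.
Duty = $804,706.56 × 18% = $144,847.18.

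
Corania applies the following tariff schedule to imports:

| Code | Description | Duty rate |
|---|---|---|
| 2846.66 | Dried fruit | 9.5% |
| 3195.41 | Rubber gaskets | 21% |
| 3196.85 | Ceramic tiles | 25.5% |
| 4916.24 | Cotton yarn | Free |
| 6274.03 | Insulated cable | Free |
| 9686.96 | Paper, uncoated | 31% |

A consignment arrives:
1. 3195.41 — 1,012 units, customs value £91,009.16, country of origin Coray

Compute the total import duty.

Line 1 (3195.41, Coray, 1,012 units, £91,009.16):
Base rate for 3195.41 is 21%.
Duty = £91,009.16 × 21% = £19,111.92.

£19,111.92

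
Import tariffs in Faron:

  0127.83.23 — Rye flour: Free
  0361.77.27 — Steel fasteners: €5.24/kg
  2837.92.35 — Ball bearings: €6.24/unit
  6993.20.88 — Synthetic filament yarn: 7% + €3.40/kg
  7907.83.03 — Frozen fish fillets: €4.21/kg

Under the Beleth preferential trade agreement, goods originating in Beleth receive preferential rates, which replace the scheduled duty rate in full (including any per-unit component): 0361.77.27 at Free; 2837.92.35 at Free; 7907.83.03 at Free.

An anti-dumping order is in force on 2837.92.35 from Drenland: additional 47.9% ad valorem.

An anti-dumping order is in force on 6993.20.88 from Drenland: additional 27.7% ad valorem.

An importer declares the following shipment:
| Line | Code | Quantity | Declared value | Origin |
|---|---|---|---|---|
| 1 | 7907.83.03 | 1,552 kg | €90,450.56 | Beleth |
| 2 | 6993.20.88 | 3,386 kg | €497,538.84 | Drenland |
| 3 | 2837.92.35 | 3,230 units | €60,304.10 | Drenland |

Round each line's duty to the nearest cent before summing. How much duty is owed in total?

Line 1 (7907.83.03, Beleth, 1,552 kg, €90,450.56):
Base rate for 7907.83.03 is €4.21/kg.
Origin Beleth qualifies under the Faron–Beleth agreement and 7907.83.03 is covered: preferential rate Free applies instead.
Duty = €90,450.56 × 0% = €0.00.
Line 2 (6993.20.88, Drenland, 3,386 kg, €497,538.84):
Base rate for 6993.20.88 is 7% + €3.40/kg.
Additional duty on 6993.20.88 from Drenland: +27.7%. Applied ad valorem rate: 7% + 27.7% = 34.7%.
Duty = €497,538.84 × 34.7% + 3,386 × €3.40 = €184,158.38.
Line 3 (2837.92.35, Drenland, 3,230 units, €60,304.10):
Base rate for 2837.92.35 is €6.24/unit.
2837.92.35 has an FTA preferential rate, but origin Drenland is not Beleth; base rate stands.
Additional duty on 2837.92.35 from Drenland: +47.9% ad valorem. Applied ad valorem rate = 47.9%.
Duty = €60,304.10 × 47.9% + 3,230 × €6.24 = €49,040.86.
Total = €0.00 + €184,158.38 + €49,040.86 = €233,199.24.

€233,199.24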